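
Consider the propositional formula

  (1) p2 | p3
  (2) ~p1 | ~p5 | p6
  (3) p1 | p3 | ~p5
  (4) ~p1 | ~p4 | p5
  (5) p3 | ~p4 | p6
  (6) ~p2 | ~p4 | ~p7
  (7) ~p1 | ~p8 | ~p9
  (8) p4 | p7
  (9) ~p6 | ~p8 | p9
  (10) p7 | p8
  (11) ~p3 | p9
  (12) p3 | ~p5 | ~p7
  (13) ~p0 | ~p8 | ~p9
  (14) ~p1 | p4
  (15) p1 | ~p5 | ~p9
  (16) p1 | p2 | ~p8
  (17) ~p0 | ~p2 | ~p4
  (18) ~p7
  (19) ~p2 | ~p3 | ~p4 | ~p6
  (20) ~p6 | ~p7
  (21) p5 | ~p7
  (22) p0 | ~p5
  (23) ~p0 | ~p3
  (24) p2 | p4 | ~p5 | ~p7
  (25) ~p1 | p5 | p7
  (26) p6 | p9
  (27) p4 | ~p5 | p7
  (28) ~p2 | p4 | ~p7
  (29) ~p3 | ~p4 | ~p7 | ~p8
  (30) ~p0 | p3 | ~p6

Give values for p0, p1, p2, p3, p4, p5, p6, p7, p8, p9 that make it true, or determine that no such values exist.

Unit clause (~p7) forces p7 = False.
In (p4 | p7) only p4 is left, so p4 = True.
In (p7 | p8) only p8 is left, so p8 = True.
Set p0 = False.
  then (p0 | ~p5) forces p5 = False.
  then (~p1 | p5 | p7) forces p1 = False.
  then (p1 | p2 | ~p8) forces p2 = True.
Set p3 = False.
  then (p3 | ~p4 | p6) forces p6 = True.
  then (~p6 | ~p8 | p9) forces p9 = True.
All clauses satisfied.

p0 = False, p1 = False, p2 = True, p3 = False, p4 = True, p5 = False, p6 = True, p7 = False, p8 = True, p9 = True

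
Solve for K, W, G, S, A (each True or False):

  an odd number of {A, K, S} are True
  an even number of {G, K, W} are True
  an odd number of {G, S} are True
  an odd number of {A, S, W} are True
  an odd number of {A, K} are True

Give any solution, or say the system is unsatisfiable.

Unsatisfiable

Adding constraints 2, 3, 4, 5 mod 2: every variable appears an even number of times on the left, so the left side is 0.
But the right sides sum to 1 (mod 2). 0 ≠ 1 — the system is inconsistent.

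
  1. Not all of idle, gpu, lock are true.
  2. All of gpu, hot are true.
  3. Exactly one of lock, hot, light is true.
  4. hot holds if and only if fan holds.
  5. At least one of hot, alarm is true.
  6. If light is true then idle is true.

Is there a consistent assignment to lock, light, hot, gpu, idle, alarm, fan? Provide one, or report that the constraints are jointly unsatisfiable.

lock = False, light = False, hot = True, gpu = True, idle = False, alarm = False, fan = True

  (1) {idle, gpu, lock}: 1/3 true — not all ✓
  (2) {gpu, hot}: all 2 true ✓
  (3) {lock, hot, light}: 1 true — exactly one ✓
  (4) hot=T, fan=T — same ✓
  (5) {hot, alarm}: 1 true — at least one ✓
  (6) light=F ⇒ idle: vacuous ✓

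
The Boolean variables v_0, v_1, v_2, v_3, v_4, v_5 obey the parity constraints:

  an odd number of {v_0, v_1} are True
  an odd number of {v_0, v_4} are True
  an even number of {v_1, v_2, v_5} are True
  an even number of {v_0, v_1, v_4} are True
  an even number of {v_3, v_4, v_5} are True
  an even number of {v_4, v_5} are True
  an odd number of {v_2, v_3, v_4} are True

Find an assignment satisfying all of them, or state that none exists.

v_0=F; v_1=T; v_2=F; v_3=F; v_4=T; v_5=T

{v_0, v_1}: 1 true → odd ✓
{v_0, v_4}: 1 true → odd ✓
{v_1, v_2, v_5}: 2 true → even ✓
{v_0, v_1, v_4}: 2 true → even ✓
{v_3, v_4, v_5}: 2 true → even ✓
{v_4, v_5}: 2 true → even ✓
{v_2, v_3, v_4}: 1 true → odd ✓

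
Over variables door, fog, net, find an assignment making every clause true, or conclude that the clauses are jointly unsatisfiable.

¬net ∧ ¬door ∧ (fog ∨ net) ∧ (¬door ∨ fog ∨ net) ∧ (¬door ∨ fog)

Unit clause (¬net) forces net = False.
Unit clause (¬door) forces door = False.
In (fog ∨ net) only fog is left, so fog = True.
Check each clause:
  (¬net): ¬net holds.
  (¬door): ¬door holds.
  (fog ∨ net): fog holds.
  (¬door ∨ fog ∨ net): ¬door holds.
  (¬door ∨ fog): ¬door holds.
All clauses satisfied.

door = False, fog = True, net = False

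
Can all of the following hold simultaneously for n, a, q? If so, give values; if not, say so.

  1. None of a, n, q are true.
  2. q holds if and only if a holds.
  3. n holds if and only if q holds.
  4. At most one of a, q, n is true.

n = False, a = False, q = False

  (1) {a, n, q}: 0 true — none ✓
  (2) q=F, a=F — same ✓
  (3) n=F, q=F — same ✓
  (4) {a, q, n}: 0 true — at most one ✓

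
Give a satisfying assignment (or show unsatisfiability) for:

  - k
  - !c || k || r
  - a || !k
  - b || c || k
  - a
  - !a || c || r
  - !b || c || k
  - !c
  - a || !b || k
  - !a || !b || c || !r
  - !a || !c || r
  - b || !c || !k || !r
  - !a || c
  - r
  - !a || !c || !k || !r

Case k = True:
  (a || !k) forces a = True.
  (!c) forces c = False.
  Clause (!a || c) is falsified — contradiction.
Case k = False:
  Clause (k) is falsified — contradiction.
Both cases fail, so the formula is unsatisfiable.

Unsatisfiable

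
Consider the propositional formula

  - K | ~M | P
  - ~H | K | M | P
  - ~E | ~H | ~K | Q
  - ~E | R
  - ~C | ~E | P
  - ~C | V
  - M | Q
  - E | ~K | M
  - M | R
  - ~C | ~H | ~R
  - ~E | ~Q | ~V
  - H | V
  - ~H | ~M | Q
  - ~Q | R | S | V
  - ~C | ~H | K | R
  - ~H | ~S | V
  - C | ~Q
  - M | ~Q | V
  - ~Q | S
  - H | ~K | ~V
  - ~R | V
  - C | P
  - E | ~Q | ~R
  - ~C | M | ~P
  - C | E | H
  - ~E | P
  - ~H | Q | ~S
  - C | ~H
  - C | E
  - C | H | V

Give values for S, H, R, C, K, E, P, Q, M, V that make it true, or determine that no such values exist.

Set S = True.
Set H = True.
  then (~H | ~S | V) forces V = True.
  then (~H | Q | ~S) forces Q = True.
  then (C | ~H) forces C = True.
  then (~C | ~H | ~R) forces R = False.
  then (~E | ~Q | ~V) forces E = False.
  then (~C | ~H | K | R) forces K = True.
  then (E | ~K | M) forces M = True.
Set P = True.
All clauses satisfied.

S=T, H=T, R=F, C=T, K=T, E=F, P=T, Q=T, M=T, V=T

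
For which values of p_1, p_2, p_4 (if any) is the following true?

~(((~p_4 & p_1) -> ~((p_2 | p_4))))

p_1 = True, p_2 = True, p_4 = False

  ~(((~p_4 & p_1) -> ~((p_2 | p_4)))) = True
    (~p_4 & p_1) -> ~((p_2 | p_4)) = False
      ~p_4 & p_1 = True
        ~p_4 = True
      ~((p_2 | p_4)) = False
        p_2 | p_4 = True
The formula evaluates to True.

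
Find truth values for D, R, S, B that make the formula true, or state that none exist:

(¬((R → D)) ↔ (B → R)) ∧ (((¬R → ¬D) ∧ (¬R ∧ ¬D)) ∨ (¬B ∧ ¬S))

D = False, R = True, S = False, B = False

  ¬((R → D)) ↔ (B → R) = True
    ¬((R → D)) = True
      R → D = False
    B → R = True
  ((¬R → ¬D) ∧ (¬R ∧ ¬D)) ∨ (¬B ∧ ¬S) = True
    (¬R → ¬D) ∧ (¬R ∧ ¬D) = False
      ¬R → ¬D = True
        ¬R = False
        ¬D = True
      ¬R ∧ ¬D = False
        ¬R = False
        ¬D = True
    ¬B ∧ ¬S = True
      ¬B = True
      ¬S = True
Both conjuncts True, so the formula holds.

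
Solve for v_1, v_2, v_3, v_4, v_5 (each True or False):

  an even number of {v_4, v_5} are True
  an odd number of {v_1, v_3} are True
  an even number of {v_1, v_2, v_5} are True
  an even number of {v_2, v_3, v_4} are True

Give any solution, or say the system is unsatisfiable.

Adding constraints 1, 2, 3, 4 mod 2: every variable appears an even number of times on the left, so the left side is 0.
But the right sides sum to 1 (mod 2). 0 ≠ 1 — the system is inconsistent.

UNSATISFIABLE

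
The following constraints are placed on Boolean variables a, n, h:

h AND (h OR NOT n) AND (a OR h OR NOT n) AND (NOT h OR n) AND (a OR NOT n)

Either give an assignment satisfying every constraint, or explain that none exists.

Unit clause (h) forces h = True.
In (NOT h OR n) only n is left, so n = True.
In (a OR NOT n) only a is left, so a = True.
Check each clause:
  (h): h holds.
  (h OR NOT n): h holds.
  (a OR h OR NOT n): a holds.
  (NOT h OR n): n holds.
  (a OR NOT n): a holds.
All clauses satisfied.

a = True; n = True; h = True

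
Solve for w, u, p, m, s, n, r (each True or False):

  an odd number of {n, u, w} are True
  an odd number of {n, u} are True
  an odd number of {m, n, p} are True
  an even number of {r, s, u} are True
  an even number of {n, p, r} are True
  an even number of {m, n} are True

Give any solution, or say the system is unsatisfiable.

w = False, u = False, p = True, m = True, s = False, n = True, r = False

{n, u, w}: 1 true → odd ✓
{n, u}: 1 true → odd ✓
{m, n, p}: 3 true → odd ✓
{r, s, u}: 0 true → even ✓
{n, p, r}: 2 true → even ✓
{m, n}: 2 true → even ✓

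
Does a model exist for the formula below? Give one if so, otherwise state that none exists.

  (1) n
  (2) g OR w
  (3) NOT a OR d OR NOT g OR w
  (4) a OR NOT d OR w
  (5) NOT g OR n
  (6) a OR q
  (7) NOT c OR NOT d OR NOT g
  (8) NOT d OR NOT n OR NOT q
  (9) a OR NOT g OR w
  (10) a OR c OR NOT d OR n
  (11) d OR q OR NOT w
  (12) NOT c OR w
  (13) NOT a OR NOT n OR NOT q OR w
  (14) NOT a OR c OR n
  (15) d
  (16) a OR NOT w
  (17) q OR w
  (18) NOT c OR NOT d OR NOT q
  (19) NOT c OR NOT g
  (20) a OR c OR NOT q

Unit clause (n) forces n = True.
Unit clause (d) forces d = True.
In (NOT d OR NOT n OR NOT q) only NOT q is left, so q = False.
In (q OR w) only w is left, so w = True.
In (a OR q) only a is left, so a = True.
Set g = True.
  then (NOT c OR NOT d OR NOT g) forces c = False.
All clauses satisfied.

q = False, g = True, d = True, c = False, w = True, n = True, a = True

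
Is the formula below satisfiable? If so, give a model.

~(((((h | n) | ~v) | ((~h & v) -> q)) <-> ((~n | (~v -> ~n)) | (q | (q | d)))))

v = True, q = False, h = False, d = False, n = False

  ~(((((h | n) | ~v) | ((~h & v) -> q)) <-> ((~n | (~v -> ~n)) | (q | (q | d))))) = True
    (((h | n) | ~v) | ((~h & v) -> q)) <-> ((~n | (~v -> ~n)) | (q | (q | d))) = False
      ((h | n) | ~v) | ((~h & v) -> q) = False
        (h | n) | ~v = False
          h | n = False
          ~v = False
        (~h & v) -> q = False
          ~h & v = True
            ~h = True
      (~n | (~v -> ~n)) | (q | (q | d)) = True
        ~n | (~v -> ~n) = True
          ~n = True
          ~v -> ~n = True
            ~v = False
            ~n = True
        q | (q | d) = False
          q | d = False
The formula evaluates to True.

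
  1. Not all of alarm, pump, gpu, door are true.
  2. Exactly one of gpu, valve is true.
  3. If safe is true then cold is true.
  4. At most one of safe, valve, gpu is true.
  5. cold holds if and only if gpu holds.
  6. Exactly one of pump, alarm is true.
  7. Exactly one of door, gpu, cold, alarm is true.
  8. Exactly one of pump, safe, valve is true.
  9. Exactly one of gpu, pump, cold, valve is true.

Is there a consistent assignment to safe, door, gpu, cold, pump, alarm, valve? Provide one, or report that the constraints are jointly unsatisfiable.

safe: False, door: False, gpu: False, cold: False, pump: False, alarm: True, valve: True

  (1) {alarm, pump, gpu, door}: 1/4 true — not all ✓
  (2) {gpu, valve}: 1 true — exactly one ✓
  (3) safe=F ⇒ cold: vacuous ✓
  (4) {safe, valve, gpu}: 1 true — at most one ✓
  (5) cold=F, gpu=F — same ✓
  (6) {pump, alarm}: 1 true — exactly one ✓
  (7) {door, gpu, cold, alarm}: 1 true — exactly one ✓
  (8) {pump, safe, valve}: 1 true — exactly one ✓
  (9) {gpu, pump, cold, valve}: 1 true — exactly one ✓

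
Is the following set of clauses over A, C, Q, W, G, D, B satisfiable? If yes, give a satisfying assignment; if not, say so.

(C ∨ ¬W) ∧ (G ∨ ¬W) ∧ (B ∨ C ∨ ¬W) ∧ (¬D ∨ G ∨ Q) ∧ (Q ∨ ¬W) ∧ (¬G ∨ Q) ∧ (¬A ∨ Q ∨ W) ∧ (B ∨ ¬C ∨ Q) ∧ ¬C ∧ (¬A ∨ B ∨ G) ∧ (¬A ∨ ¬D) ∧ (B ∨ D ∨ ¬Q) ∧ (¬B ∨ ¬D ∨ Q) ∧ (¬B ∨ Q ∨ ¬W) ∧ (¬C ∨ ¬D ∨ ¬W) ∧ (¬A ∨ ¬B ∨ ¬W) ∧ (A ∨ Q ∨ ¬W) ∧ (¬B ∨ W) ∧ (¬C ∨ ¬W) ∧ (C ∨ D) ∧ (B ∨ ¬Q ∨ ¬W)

A = False, C = False, Q = True, W = False, G = False, D = True, B = False

Unit clause (¬C) forces C = False.
In (C ∨ D) only D is left, so D = True.
In (C ∨ ¬W) only ¬W is left, so W = False.
In (¬A ∨ ¬D) only ¬A is left, so A = False.
In (¬B ∨ W) only ¬B is left, so B = False.
Try Q = False:
  (¬D ∨ G ∨ Q) forces G = True.
  clause (¬G ∨ Q) is falsified — backtrack.
So Q = True.
Set G = False.
All clauses satisfied.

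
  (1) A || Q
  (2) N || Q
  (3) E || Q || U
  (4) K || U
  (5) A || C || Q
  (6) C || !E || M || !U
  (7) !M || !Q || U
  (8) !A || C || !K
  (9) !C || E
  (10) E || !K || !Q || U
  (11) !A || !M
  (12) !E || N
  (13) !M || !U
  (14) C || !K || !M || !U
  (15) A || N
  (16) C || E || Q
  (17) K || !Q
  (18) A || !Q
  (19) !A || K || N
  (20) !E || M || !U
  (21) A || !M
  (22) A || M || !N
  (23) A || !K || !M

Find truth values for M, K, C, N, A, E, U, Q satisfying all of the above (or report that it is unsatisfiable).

Try M = True:
  (!A || !M) forces A = False.
  clause (A || !M) is falsified — backtrack.
So M = False.
Set K = True.
Try C = False:
  (!A || C || !K) forces A = False.
  (A || Q) forces Q = True.
  clause (A || !Q) is falsified — backtrack.
So C = True.
  then (!C || E) forces E = True.
  then (!E || N) forces N = True.
  then (!E || M || !U) forces U = False.
  then (A || M || !N) forces A = True.
Set Q = True.
All clauses satisfied.

M: False; K: True; C: True; N: True; A: True; E: True; U: False; Q: True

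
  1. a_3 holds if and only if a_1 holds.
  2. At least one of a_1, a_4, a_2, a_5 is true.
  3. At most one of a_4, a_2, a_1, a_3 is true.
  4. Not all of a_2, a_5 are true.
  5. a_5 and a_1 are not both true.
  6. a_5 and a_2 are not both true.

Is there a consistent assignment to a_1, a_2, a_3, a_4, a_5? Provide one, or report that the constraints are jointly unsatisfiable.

a_1 = False, a_2 = False, a_3 = False, a_4 = False, a_5 = True

  (1) a_3=F, a_1=F — same ✓
  (2) {a_1, a_4, a_2, a_5}: 1 true — at least one ✓
  (3) {a_4, a_2, a_1, a_3}: 0 true — at most one ✓
  (4) {a_2, a_5}: 1/2 true — not all ✓
  (5) a_5=T, a_1=F — not both ✓
  (6) a_5=T, a_2=F — not both ✓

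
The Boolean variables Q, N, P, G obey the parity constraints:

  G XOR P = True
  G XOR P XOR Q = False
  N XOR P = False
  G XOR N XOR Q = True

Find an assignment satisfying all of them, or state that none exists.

No satisfying assignment exists.

Adding constraints 2, 3, 4 mod 2: every variable appears an even number of times on the left, so the left side is 0.
But the right sides sum to 1 (mod 2). 0 ≠ 1 — the system is inconsistent.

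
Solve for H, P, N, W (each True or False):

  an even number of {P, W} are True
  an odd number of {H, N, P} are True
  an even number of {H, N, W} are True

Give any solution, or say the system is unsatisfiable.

Unsatisfiable — no assignment works.

Adding constraints 1, 2, 3 mod 2: every variable appears an even number of times on the left, so the left side is 0.
But the right sides sum to 1 (mod 2). 0 ≠ 1 — the system is inconsistent.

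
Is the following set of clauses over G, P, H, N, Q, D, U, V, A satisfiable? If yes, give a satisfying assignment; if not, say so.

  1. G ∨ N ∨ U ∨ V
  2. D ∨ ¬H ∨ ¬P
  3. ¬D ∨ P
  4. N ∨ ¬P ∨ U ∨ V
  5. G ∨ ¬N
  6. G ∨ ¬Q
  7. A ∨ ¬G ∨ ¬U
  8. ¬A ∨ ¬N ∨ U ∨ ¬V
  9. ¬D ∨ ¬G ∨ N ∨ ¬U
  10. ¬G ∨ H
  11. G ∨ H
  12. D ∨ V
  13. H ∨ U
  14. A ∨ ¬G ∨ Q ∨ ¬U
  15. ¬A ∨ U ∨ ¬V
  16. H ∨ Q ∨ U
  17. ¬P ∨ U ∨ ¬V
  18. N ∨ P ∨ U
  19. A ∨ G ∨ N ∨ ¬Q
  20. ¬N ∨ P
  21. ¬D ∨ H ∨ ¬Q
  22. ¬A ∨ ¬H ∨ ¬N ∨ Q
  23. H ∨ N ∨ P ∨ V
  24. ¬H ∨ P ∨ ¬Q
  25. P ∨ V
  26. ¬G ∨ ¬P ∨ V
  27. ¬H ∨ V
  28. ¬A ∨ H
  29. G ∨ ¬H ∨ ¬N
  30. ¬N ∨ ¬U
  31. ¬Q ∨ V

Set G = False.
  then (G ∨ ¬N) forces N = False.
  then (G ∨ ¬Q) forces Q = False.
  then (G ∨ H) forces H = True.
  then (¬H ∨ V) forces V = True.
Set P = True.
  then (D ∨ ¬H ∨ ¬P) forces D = True.
  then (¬P ∨ U ∨ ¬V) forces U = True.
Set A = False.
All clauses satisfied.

G: False; P: True; H: True; N: False; Q: False; D: True; U: True; V: True; A: False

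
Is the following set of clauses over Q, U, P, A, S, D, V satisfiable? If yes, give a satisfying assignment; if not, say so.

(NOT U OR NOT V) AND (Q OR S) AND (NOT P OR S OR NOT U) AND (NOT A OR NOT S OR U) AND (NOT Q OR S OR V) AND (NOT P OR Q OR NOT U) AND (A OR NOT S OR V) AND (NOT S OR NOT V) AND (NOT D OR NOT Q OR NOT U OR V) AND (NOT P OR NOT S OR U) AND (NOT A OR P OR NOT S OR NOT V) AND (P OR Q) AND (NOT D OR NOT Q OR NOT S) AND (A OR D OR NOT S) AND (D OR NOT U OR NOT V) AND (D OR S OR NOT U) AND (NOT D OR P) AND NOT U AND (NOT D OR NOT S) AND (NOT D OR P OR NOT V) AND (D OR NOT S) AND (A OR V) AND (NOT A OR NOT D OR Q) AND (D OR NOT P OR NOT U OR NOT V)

Q = True, U = False, P = False, A = True, S = False, D = False, V = True

Unit clause (NOT U) forces U = False.
Try Q = False:
  (Q OR S) forces S = True.
  (NOT A OR NOT S OR U) forces A = False.
  (A OR NOT S OR V) forces V = True.
  clause (NOT S OR NOT V) is falsified — backtrack.
So Q = True.
Set P = False.
  then (NOT D OR P) forces D = False.
  then (D OR NOT S) forces S = False.
  then (NOT Q OR S OR V) forces V = True.
Set A = True.
All clauses satisfied.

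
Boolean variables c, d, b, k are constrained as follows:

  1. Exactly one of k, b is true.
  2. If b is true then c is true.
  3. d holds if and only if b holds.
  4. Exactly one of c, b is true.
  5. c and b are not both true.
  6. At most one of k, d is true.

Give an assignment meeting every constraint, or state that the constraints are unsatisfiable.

c = True; d = False; b = False; k = True

  (1) {k, b}: 1 true — exactly one ✓
  (2) b=F ⇒ c: vacuous ✓
  (3) d=F, b=F — same ✓
  (4) {c, b}: 1 true — exactly one ✓
  (5) c=T, b=F — not both ✓
  (6) {k, d}: 1 true — at most one ✓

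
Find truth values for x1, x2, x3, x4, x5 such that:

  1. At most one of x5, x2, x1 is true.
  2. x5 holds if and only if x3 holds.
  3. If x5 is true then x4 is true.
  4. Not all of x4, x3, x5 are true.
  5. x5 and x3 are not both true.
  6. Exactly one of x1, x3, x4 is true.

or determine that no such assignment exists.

x1 = False; x2 = False; x3 = False; x4 = True; x5 = False

  (1) {x5, x2, x1}: 0 true — at most one ✓
  (2) x5=F, x3=F — same ✓
  (3) x5=F ⇒ x4: vacuous ✓
  (4) {x4, x3, x5}: 1/3 true — not all ✓
  (5) x5=F, x3=F — not both ✓
  (6) {x1, x3, x4}: 1 true — exactly one ✓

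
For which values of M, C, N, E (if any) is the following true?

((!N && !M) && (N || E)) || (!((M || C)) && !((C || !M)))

M=F, C=T, N=F, E=T

  ((!N && !M) && (N || E)) || (!((M || C)) && !((C || !M))) = True
    (!N && !M) && (N || E) = True
      !N && !M = True
        !N = True
        !M = True
      N || E = True
    !((M || C)) && !((C || !M)) = False
      !((M || C)) = False
        M || C = True
      !((C || !M)) = False
        C || !M = True
          !M = True
The formula evaluates to True.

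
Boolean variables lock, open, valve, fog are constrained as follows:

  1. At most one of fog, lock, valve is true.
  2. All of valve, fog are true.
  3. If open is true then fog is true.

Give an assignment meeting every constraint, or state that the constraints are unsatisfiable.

No satisfying assignment exists.

Case valve = True:
  (1) with valve=T forces fog = False.
  Constraint (2) is violated (fog=F) — contradiction.
Case valve = False:
  Constraint (2) is violated (valve=F) — contradiction.
Both cases fail — unsatisfiable.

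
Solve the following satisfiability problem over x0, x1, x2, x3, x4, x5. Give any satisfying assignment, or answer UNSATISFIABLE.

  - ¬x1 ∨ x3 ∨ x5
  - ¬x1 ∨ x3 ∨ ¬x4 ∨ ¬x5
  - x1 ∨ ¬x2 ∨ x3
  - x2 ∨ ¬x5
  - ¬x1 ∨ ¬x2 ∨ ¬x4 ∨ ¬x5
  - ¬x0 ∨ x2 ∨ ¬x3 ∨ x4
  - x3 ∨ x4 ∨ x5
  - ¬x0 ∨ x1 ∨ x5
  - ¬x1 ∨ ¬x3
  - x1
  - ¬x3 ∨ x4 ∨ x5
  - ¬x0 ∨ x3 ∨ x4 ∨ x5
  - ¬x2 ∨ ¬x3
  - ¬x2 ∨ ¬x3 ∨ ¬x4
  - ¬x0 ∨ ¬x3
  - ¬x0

x0: False, x1: True, x2: True, x3: False, x4: False, x5: True

Unit clause (x1) forces x1 = True.
Unit clause (¬x0) forces x0 = False.
In (¬x1 ∨ ¬x3) only ¬x3 is left, so x3 = False.
In (¬x1 ∨ x3 ∨ x5) only x5 is left, so x5 = True.
In (¬x1 ∨ x3 ∨ ¬x4 ∨ ¬x5) only ¬x4 is left, so x4 = False.
In (x2 ∨ ¬x5) only x2 is left, so x2 = True.
All clauses satisfied.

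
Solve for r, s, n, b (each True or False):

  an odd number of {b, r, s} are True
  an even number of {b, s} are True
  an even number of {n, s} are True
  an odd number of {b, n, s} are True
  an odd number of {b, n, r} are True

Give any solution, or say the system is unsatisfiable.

r = True, s = True, n = True, b = True

{b, r, s}: 3 true → odd ✓
{b, s}: 2 true → even ✓
{n, s}: 2 true → even ✓
{b, n, s}: 3 true → odd ✓
{b, n, r}: 3 true → odd ✓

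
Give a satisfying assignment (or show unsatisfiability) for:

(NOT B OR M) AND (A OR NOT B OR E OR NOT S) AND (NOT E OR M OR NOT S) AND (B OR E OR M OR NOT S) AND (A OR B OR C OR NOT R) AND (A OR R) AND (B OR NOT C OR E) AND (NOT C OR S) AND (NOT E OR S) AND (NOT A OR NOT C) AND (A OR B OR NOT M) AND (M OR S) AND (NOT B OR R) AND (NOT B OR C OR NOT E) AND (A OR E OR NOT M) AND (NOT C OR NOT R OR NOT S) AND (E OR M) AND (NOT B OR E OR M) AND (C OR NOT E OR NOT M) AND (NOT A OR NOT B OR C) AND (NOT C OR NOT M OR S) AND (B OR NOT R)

Set A = True.
  then (NOT A OR NOT C) forces C = False.
  then (NOT A OR NOT B OR C) forces B = False.
  then (B OR NOT R) forces R = False.
Set E = False.
  then (E OR M) forces M = True.
Set S = False.
All clauses satisfied.

A=T, B=F, R=F, E=F, S=F, M=T, C=F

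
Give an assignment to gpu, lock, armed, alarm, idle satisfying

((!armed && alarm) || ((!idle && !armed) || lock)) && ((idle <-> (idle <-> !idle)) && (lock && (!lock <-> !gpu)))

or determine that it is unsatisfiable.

gpu = True, lock = True, armed = False, alarm = True, idle = False

  (!armed && alarm) || ((!idle && !armed) || lock) = True
    !armed && alarm = True
      !armed = True
    (!idle && !armed) || lock = True
      !idle && !armed = True
        !idle = True
        !armed = True
  (idle <-> (idle <-> !idle)) && (lock && (!lock <-> !gpu)) = True
    idle <-> (idle <-> !idle) = True
      idle <-> !idle = False
        !idle = True
    lock && (!lock <-> !gpu) = True
      !lock <-> !gpu = True
        !lock = False
        !gpu = False
Both conjuncts True, so the formula holds.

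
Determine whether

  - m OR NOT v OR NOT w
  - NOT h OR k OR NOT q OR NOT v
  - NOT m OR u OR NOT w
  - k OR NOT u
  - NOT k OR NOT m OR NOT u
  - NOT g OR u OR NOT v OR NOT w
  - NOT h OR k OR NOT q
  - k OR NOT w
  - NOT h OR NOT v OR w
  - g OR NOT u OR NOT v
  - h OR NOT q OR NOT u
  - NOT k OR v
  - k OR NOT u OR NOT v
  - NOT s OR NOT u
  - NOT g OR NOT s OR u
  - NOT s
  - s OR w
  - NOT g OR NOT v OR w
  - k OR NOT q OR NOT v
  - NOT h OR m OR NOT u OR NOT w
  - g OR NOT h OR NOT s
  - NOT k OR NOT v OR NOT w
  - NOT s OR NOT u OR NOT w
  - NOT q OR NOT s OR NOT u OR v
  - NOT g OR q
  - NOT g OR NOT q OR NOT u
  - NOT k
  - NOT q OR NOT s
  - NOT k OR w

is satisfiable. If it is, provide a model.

UNSATISFIABLE

Case w = True:
  (k OR NOT w) forces k = True.
  Clause (NOT k) is falsified — contradiction.
Case w = False:
  (NOT s) forces s = False.
  Clause (s OR w) is falsified — contradiction.
Both cases fail, so the formula is unsatisfiable.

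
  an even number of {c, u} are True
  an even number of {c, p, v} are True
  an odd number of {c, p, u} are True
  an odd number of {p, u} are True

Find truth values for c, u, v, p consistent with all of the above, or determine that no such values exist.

c = False, u = False, v = True, p = True

{c, u}: 0 true → even ✓
{c, p, v}: 2 true → even ✓
{c, p, u}: 1 true → odd ✓
{p, u}: 1 true → odd ✓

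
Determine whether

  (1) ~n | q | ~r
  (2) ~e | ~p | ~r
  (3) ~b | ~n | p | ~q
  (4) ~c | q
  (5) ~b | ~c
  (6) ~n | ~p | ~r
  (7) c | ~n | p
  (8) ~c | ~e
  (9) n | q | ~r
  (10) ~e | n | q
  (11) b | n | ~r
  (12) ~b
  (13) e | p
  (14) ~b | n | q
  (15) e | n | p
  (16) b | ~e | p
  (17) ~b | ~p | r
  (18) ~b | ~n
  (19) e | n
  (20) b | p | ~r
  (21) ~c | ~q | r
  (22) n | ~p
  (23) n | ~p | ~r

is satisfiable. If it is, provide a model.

Unit clause (~b) forces b = False.
Set c = False.
Try p = False:
  (c | ~n | p) forces n = False.
  (b | n | ~r) forces r = False.
  (e | p) forces e = True.
  clause (b | ~e | p) is falsified — backtrack.
So p = True.
  then (n | ~p) forces n = True.
  then (~n | ~p | ~r) forces r = False.
Set q = False.
Set e = True.
All clauses satisfied.

c: False; p: True; q: False; r: False; e: True; b: False; n: True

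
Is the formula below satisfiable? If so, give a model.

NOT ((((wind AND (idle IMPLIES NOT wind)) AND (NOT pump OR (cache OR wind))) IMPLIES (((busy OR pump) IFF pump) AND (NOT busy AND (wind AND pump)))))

idle=F, pump=T, wind=T, cache=F, busy=T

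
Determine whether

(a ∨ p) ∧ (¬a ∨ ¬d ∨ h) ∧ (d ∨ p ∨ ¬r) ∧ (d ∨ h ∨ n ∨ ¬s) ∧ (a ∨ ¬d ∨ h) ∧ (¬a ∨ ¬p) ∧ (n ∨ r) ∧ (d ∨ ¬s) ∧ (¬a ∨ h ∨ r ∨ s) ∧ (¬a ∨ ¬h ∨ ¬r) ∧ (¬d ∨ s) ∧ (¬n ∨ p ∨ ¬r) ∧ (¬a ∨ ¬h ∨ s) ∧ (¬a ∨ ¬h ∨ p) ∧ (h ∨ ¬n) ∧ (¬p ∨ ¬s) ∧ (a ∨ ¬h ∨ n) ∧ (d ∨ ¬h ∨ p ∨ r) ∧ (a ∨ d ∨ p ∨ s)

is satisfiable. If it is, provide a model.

p: True, r: False, s: False, d: False, h: True, n: True, a: False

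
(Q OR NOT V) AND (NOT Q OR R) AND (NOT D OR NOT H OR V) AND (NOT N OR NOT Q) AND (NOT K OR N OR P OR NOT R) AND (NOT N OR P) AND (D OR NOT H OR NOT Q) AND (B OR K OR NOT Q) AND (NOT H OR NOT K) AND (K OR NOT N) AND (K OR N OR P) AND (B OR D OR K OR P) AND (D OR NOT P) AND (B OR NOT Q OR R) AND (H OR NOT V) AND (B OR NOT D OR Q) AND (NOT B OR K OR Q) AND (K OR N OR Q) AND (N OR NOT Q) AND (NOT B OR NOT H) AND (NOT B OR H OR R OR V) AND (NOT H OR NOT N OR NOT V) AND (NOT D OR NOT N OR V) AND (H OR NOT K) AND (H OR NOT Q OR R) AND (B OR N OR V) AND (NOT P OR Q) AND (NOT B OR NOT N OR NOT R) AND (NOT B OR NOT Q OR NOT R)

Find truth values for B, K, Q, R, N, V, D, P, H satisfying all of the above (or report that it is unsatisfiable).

Case K = True:
  (NOT H OR NOT K) forces H = False.
  Clause (H OR NOT K) is falsified — contradiction.
Case K = False:
  (K OR NOT N) forces N = False.
  (K OR N OR P) forces P = True.
  (D OR NOT P) forces D = True.
  (K OR N OR Q) forces Q = True.
  Clause (N OR NOT Q) is falsified — contradiction.
Both cases fail, so the formula is unsatisfiable.

Unsatisfiable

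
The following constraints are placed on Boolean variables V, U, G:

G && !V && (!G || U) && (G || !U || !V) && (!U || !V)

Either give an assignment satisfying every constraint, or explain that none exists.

V = False; U = True; G = True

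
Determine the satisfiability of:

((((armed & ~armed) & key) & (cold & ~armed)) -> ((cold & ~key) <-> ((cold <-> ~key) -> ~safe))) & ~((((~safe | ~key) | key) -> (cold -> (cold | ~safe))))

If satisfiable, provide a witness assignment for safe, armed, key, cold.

The formula is unsatisfiable.

The conjunct ~((((~safe | ~key) | key) -> (cold -> (cold | ~safe)))) is unsatisfiable on its own:
  safe=F, key=F, cold=F: evaluates to False.
  safe=F, key=F, cold=T: evaluates to False.
  safe=F, key=T, cold=F: evaluates to False.
  safe=F, key=T, cold=T: evaluates to False.
  safe=T, key=F, cold=F: evaluates to False.
  safe=T, key=F, cold=T: evaluates to False.
  safe=T, key=T, cold=F: evaluates to False.
  safe=T, key=T, cold=T: evaluates to False.
So the whole conjunction is unsatisfiable.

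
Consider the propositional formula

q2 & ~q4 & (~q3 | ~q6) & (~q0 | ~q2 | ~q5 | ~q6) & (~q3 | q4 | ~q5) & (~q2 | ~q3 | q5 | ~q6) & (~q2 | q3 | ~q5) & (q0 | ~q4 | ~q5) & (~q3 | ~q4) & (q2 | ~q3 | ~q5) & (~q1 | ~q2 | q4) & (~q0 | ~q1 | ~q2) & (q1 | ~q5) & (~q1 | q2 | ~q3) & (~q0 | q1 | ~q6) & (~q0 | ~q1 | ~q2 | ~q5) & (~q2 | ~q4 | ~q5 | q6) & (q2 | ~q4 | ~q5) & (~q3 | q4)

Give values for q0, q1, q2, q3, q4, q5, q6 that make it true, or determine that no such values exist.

q0: True, q1: False, q2: True, q3: False, q4: False, q5: False, q6: False

Unit clause (q2) forces q2 = True.
Unit clause (~q4) forces q4 = False.
In (~q1 | ~q2 | q4) only ~q1 is left, so q1 = False.
In (q1 | ~q5) only ~q5 is left, so q5 = False.
In (~q3 | q4) only ~q3 is left, so q3 = False.
Set q0 = True.
  then (~q0 | q1 | ~q6) forces q6 = False.
All clauses satisfied.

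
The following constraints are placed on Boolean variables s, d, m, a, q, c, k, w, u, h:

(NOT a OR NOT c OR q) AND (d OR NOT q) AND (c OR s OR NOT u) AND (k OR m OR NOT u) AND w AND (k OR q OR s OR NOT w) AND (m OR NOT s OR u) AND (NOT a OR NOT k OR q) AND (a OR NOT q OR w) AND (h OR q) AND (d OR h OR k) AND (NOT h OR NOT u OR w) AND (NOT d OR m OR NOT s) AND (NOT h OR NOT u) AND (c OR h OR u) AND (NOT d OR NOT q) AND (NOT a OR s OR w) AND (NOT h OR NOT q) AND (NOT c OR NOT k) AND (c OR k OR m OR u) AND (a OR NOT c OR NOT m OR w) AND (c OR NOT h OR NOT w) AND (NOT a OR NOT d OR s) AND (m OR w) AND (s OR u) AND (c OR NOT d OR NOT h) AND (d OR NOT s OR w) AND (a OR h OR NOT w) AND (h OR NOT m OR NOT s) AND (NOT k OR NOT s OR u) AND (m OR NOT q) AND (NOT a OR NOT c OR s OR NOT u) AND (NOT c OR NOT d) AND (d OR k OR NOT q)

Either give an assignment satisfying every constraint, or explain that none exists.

s=T, d=F, m=T, a=F, q=F, c=T, k=F, w=T, u=F, h=T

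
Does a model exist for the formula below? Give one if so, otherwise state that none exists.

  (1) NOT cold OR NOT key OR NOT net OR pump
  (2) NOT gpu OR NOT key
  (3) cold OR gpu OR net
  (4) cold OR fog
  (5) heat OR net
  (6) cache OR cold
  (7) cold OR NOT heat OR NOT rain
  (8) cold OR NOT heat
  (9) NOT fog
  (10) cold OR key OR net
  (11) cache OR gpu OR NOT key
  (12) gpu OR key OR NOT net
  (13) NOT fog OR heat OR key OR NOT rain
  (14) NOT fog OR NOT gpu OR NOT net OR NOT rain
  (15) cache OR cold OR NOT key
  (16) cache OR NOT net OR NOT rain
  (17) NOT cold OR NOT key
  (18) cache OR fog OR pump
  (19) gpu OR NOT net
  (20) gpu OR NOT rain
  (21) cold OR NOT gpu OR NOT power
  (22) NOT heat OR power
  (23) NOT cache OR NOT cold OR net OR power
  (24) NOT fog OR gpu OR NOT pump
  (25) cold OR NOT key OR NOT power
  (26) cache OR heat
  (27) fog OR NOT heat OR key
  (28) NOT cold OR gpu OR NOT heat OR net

gpu: True, rain: False, fog: False, pump: False, cache: True, net: True, cold: True, power: True, heat: False, key: False

Unit clause (NOT fog) forces fog = False.
In (cold OR fog) only cold is left, so cold = True.
In (NOT cold OR NOT key) only NOT key is left, so key = False.
In (fog OR NOT heat OR key) only NOT heat is left, so heat = False.
In (heat OR net) only net is left, so net = True.
In (gpu OR key OR NOT net) only gpu is left, so gpu = True.
In (cache OR heat) only cache is left, so cache = True.
Set rain = False.
Set pump = False.
Set power = True.
All clauses satisfied.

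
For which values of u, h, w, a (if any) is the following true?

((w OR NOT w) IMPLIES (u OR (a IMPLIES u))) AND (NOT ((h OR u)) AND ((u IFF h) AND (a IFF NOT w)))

u: False, h: False, w: True, a: False

  (w OR NOT w) IMPLIES (u OR (a IMPLIES u)) = True
    w OR NOT w = True
      NOT w = False
    u OR (a IMPLIES u) = True
      a IMPLIES u = True
  NOT ((h OR u)) AND ((u IFF h) AND (a IFF NOT w)) = True
    NOT ((h OR u)) = True
      h OR u = False
    (u IFF h) AND (a IFF NOT w) = True
      u IFF h = True
      a IFF NOT w = True
        NOT w = False
Both conjuncts True, so the formula holds.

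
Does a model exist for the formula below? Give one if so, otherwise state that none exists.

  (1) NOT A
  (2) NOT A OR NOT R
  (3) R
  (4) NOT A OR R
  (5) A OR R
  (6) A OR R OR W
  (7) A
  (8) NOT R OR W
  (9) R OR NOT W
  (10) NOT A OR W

Unsatisfiable

Case A = True:
  Clause (NOT A) is falsified — contradiction.
Case A = False:
  Clause (A) is falsified — contradiction.
Both cases fail, so the formula is unsatisfiable.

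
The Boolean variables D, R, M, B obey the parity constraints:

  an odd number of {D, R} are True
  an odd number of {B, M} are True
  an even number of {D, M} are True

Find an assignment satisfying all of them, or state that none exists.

D: True; R: False; M: True; B: False

{D, R}: 1 true → odd ✓
{B, M}: 1 true → odd ✓
{D, M}: 2 true → even ✓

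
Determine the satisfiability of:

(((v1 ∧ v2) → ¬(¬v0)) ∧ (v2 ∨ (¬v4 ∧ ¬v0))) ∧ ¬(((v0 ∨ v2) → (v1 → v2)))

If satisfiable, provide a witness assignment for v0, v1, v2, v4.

Case v2 = True: the conjunct ¬(((v0 ∨ v2) → (v1 → v2))) becomes ¬((True → True)) = False.
Case v2 = False: the formula simplifies to (¬v4 ∧ ¬v0) ∧ ¬((v0 → ¬v1)).
  v0 = True: the conjunct ¬v0 is False.
  v0 = False: the conjunct ¬((v0 → ¬v1)) becomes ¬((False → ¬v1)) = False.
Both cases fail — unsatisfiable.

The formula is unsatisfiable.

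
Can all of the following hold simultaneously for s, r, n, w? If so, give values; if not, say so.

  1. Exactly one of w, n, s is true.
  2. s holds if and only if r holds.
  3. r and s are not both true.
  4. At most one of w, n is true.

s: False; r: False; n: True; w: False

  (1) {w, n, s}: 1 true — exactly one ✓
  (2) s=F, r=F — same ✓
  (3) r=F, s=F — not both ✓
  (4) {w, n}: 1 true — at most one ✓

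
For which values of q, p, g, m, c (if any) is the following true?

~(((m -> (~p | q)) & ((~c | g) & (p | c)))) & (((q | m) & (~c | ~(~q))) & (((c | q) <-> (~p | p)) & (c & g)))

Unsatisfiable — no assignment works.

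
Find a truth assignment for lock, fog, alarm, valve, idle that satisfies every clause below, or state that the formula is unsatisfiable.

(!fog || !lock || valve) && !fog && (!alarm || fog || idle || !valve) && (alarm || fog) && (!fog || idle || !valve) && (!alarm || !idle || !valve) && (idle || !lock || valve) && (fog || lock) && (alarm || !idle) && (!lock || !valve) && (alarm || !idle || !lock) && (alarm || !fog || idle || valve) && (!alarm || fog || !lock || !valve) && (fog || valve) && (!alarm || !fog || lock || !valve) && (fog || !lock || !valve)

Unsatisfiable

Case fog = True:
  Clause (!fog) is falsified — contradiction.
Case fog = False:
  (alarm || fog) forces alarm = True.
  (fog || lock) forces lock = True.
  (!lock || !valve) forces valve = False.
  Clause (fog || valve) is falsified — contradiction.
Both cases fail, so the formula is unsatisfiable.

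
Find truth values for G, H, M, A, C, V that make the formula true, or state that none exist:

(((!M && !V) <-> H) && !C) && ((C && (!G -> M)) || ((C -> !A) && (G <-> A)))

G: False; H: False; M: True; A: False; C: False; V: True

  ((!M && !V) <-> H) && !C = True
    (!M && !V) <-> H = True
      !M && !V = False
        !M = False
        !V = False
    !C = True
  (C && (!G -> M)) || ((C -> !A) && (G <-> A)) = True
    C && (!G -> M) = False
      !G -> M = True
        !G = True
    (C -> !A) && (G <-> A) = True
      C -> !A = True
        !A = True
      G <-> A = True
Both conjuncts True, so the formula holds.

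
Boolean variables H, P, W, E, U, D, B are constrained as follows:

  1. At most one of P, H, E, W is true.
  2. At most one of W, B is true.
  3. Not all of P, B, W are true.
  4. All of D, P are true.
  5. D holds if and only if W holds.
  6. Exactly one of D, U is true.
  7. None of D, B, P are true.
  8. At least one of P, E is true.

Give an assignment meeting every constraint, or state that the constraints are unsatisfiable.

Case P = True:
  Constraint (7) is violated (P=T) — contradiction.
Case P = False:
  Constraint (4) is violated (P=F) — contradiction.
Both cases fail — unsatisfiable.

Unsatisfiable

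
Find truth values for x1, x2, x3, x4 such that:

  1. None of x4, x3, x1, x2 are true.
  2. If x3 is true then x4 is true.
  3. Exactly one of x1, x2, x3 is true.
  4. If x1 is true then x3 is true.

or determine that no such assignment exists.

The formula is unsatisfiable.

Case x1 = True:
  Constraint (1) is violated (x1=T) — contradiction.
Case x1 = False:
  (1) forces x4 = False.
  (1) forces x3 = False.
  (1) forces x2 = False.
  Constraint (3) is violated (x1=F, x2=F, x3=F) — contradiction.
Both cases fail — unsatisfiable.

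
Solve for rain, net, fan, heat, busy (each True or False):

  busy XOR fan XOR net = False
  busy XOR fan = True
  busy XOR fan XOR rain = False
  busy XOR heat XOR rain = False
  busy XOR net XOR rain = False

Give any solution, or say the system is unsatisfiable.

rain = True; net = True; fan = True; heat = True; busy = False

busy XOR fan XOR net = F XOR T XOR T = False ✓
busy XOR fan = F XOR T = True ✓
busy XOR fan XOR rain = F XOR T XOR T = False ✓
busy XOR heat XOR rain = F XOR T XOR T = False ✓
busy XOR net XOR rain = F XOR T XOR T = False ✓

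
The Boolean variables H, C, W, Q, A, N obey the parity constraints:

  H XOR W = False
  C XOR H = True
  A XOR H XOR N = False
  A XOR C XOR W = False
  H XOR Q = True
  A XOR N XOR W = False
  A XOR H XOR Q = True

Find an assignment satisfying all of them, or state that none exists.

Unsatisfiable — no assignment works.

Adding constraints 1, 2, 4, 5, 7 mod 2: every variable appears an even number of times on the left, so the left side is 0.
But the right sides sum to 1 (mod 2). 0 ≠ 1 — the system is inconsistent.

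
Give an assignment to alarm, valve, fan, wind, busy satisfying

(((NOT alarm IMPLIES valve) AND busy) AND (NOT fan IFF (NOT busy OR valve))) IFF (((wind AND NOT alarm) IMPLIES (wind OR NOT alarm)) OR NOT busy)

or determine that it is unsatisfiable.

alarm = True; valve = True; fan = False; wind = False; busy = True

  (((NOT alarm IMPLIES valve) AND busy) AND (NOT fan IFF (NOT busy OR valve))) IFF (((wind AND NOT alarm) IMPLIES (wind OR NOT alarm)) OR NOT busy) = True
    ((NOT alarm IMPLIES valve) AND busy) AND (NOT fan IFF (NOT busy OR valve)) = True
      (NOT alarm IMPLIES valve) AND busy = True
        NOT alarm IMPLIES valve = True
          NOT alarm = False
      NOT fan IFF (NOT busy OR valve) = True
        NOT fan = True
        NOT busy OR valve = True
          NOT busy = False
    ((wind AND NOT alarm) IMPLIES (wind OR NOT alarm)) OR NOT busy = True
      (wind AND NOT alarm) IMPLIES (wind OR NOT alarm) = True
        wind AND NOT alarm = False
          NOT alarm = False
        wind OR NOT alarm = False
          NOT alarm = False
      NOT busy = False
The formula evaluates to True.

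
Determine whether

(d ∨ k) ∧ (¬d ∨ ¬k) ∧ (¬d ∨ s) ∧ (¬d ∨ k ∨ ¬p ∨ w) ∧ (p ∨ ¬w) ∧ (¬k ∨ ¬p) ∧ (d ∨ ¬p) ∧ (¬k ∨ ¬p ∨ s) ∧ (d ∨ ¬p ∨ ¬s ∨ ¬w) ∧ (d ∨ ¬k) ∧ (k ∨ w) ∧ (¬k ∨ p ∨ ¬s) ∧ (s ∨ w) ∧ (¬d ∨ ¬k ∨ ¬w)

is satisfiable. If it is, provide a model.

k = False, s = True, d = True, w = True, p = True

Try k = True:
  (¬d ∨ ¬k) forces d = False.
  clause (d ∨ ¬k) is falsified — backtrack.
So k = False.
  then (d ∨ k) forces d = True.
  then (¬d ∨ s) forces s = True.
  then (k ∨ w) forces w = True.
  then (p ∨ ¬w) forces p = True.
All clauses satisfied.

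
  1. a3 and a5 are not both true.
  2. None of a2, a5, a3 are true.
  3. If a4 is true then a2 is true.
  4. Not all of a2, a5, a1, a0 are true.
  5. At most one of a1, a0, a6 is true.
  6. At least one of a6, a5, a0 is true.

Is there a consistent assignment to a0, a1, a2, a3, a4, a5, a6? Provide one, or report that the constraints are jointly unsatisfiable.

a0=F, a1=F, a2=F, a3=F, a4=F, a5=F, a6=T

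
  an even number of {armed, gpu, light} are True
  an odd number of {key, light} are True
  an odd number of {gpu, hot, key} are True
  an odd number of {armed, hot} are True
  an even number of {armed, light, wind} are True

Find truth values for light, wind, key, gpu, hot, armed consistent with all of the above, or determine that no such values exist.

Unsatisfiable — no assignment works.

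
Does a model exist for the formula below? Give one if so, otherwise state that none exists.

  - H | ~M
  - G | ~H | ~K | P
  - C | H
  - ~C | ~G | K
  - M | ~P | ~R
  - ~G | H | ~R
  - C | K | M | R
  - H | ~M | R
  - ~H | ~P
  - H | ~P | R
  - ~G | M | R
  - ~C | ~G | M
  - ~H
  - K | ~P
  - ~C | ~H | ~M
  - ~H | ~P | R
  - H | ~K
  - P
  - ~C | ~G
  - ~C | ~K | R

Unsatisfiable — no assignment works.

Case P = True:
  (~H | ~P) forces H = False.
  (H | ~M) forces M = False.
  (C | H) forces C = True.
  (M | ~P | ~R) forces R = False.
  Clause (H | ~P | R) is falsified — contradiction.
Case P = False:
  Clause (P) is falsified — contradiction.
Both cases fail, so the formula is unsatisfiable.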